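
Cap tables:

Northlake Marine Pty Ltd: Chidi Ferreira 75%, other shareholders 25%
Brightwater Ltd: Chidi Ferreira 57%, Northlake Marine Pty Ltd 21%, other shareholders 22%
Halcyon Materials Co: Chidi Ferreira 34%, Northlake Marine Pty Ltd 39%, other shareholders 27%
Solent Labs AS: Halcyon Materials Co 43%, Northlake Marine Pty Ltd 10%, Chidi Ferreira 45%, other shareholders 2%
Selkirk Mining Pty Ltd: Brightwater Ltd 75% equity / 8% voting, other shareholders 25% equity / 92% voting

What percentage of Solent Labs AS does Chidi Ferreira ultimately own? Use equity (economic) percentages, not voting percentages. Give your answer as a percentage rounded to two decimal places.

Chidi reaches Solent along 4 paths.
Via Halcyon: 34% × 43% = 14.62%.
Via Northlake → Halcyon: 75% × 39% × 43% = 12.5775%.
Via Northlake: 75% × 10% = 7.5%.
Direct stake: 45% = 45%.
Total: 14.62% + 12.5775% + 7.5% + 45% = 79.6975%.
Rounded: 79.70%.

79.70%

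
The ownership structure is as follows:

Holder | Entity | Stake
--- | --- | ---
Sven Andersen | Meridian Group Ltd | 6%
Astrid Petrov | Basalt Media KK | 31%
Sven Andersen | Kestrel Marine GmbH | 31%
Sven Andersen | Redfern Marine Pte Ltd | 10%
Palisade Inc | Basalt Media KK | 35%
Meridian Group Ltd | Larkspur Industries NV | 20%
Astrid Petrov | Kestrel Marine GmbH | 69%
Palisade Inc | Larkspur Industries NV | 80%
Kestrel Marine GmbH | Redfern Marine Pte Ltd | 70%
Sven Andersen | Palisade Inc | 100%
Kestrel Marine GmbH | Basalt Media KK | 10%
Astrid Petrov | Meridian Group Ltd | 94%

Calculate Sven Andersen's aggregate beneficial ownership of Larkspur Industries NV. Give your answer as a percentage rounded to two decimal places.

Sven reaches Larkspur along 2 paths.
Via Palisade: 100% × 80% = 80%.
Via Meridian: 6% × 20% = 1.2%.
Total: 80% + 1.2% = 81.2%.
Rounded: 81.20%.

81.20%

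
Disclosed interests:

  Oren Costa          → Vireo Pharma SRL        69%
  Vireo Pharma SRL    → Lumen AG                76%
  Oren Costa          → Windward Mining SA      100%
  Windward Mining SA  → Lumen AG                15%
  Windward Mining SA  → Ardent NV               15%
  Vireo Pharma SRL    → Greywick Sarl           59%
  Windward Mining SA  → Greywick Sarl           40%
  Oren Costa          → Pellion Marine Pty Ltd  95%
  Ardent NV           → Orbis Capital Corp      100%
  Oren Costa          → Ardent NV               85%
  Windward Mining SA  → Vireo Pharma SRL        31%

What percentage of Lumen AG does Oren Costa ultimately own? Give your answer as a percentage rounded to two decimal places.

Oren reaches Lumen along 3 paths.
Via Windward → Vireo: 100% × 31% × 76% = 23.56%.
Via Vireo: 69% × 76% = 52.44%.
Via Windward: 100% × 15% = 15%.
Total: 23.56% + 52.44% + 15% = 91%.
Rounded: 91.00%.

91.00%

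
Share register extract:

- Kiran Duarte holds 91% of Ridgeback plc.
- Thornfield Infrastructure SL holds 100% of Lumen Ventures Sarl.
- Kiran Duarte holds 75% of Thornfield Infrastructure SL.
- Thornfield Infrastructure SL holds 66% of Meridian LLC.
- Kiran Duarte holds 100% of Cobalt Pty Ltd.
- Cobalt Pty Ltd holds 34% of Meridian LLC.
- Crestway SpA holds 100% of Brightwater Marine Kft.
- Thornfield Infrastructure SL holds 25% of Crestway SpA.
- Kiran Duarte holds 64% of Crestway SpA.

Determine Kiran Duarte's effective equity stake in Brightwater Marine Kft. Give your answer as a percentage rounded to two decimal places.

Kiran reaches Brightwater along 2 paths.
Via Crestway: 64% × 100% = 64%.
Via Thornfield → Crestway: 75% × 25% × 100% = 18.75%.
Total: 64% + 18.75% = 82.75%.

82.75%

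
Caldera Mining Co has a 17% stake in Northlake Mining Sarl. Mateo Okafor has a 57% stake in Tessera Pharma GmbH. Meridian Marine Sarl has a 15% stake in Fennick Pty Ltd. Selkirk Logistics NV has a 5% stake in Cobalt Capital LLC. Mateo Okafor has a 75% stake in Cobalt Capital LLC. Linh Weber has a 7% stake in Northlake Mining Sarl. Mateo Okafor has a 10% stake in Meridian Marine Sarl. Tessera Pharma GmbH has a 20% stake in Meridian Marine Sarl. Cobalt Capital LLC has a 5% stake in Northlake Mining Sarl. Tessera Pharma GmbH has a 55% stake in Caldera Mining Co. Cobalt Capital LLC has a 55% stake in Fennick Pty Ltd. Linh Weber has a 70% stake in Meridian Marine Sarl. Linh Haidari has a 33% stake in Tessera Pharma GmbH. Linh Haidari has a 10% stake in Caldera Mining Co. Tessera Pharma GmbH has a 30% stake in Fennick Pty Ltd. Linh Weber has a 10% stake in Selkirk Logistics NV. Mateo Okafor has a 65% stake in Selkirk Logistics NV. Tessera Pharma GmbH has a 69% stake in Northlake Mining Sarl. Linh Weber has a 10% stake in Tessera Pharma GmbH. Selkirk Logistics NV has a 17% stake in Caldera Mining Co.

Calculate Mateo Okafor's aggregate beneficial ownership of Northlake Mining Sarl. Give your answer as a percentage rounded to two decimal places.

Mateo reaches Northlake along 5 paths.
Via Selkirk → Caldera: 65% × 17% × 17% = 1.8785%.
Via Tessera → Caldera: 57% × 55% × 17% = 5.3295%.
Via Tessera: 57% × 69% = 39.33%.
Via Selkirk → Cobalt: 65% × 5% × 5% = 0.1625%.
Via Cobalt: 75% × 5% = 3.75%.
Total: 1.8785% + 5.3295% + 39.33% + 0.1625% + 3.75% = 50.4505%.
Rounded: 50.45%.

50.45%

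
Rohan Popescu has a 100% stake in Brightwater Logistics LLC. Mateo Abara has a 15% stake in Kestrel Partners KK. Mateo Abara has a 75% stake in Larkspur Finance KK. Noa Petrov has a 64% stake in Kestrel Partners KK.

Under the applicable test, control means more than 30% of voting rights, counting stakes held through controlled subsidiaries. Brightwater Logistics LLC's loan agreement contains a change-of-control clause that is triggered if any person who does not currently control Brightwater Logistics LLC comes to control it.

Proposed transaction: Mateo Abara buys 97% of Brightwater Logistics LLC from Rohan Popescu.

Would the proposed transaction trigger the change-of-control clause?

Yes

The purchase adds only to Mateo's holdings (Rohan's stake shrinks), so Mateo is the only person who could newly come to control Brightwater.
Mateo holds 75% of Larkspur, so Mateo controls Larkspur.
Neither Mateo nor any entity Mateo controls holds any voting interest in Brightwater.
So before the transaction, Mateo does not control Brightwater.
After the purchase, Mateo holds 97% of Brightwater directly, and Rohan's stake falls to 3%.
Mateo holds 97% of Brightwater, so Mateo controls Brightwater.
Mateo did not control Brightwater before and does after, so the clause is triggered.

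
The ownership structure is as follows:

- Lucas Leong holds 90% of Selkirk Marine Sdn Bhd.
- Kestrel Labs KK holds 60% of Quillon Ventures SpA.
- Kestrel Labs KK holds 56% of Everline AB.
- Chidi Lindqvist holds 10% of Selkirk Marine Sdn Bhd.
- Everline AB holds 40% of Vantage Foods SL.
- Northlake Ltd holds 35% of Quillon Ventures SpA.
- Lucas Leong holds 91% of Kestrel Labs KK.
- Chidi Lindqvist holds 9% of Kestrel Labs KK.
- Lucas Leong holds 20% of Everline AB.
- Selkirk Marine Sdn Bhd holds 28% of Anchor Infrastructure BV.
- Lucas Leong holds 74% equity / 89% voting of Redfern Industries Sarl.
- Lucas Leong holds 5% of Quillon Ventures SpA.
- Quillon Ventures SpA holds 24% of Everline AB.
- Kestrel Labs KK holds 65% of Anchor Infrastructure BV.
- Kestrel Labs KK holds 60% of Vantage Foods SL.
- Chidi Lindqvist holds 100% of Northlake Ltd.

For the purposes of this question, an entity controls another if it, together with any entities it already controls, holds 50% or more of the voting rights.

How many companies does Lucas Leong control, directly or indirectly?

7

Lucas holds 91% of Kestrel, so Lucas controls Kestrel.
Kestrel and Lucas together hold 60% + 5% = 65% of Quillon, so Lucas controls Quillon.
Lucas holds 90% of Selkirk, so Lucas controls Selkirk.
Lucas and Quillon and Kestrel together hold 20% + 24% + 56% = 100% of Everline, so Lucas controls Everline.
Kestrel and Selkirk together hold 65% + 28% = 93% of Anchor, so Lucas controls Anchor.
Everline and Kestrel together hold 40% + 60% = 100% of Vantage, so Lucas controls Vantage.
Lucas holds 89% of Redfern, so Lucas controls Redfern.
No other company's threshold is met.
Lucas controls 7 companies.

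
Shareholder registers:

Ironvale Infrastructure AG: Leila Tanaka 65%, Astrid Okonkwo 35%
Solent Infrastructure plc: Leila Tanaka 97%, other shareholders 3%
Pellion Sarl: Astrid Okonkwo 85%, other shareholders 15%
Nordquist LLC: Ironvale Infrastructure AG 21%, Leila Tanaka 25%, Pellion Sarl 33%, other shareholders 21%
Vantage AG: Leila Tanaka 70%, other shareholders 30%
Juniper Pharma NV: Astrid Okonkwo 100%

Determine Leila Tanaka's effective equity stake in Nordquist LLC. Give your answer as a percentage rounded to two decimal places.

Leila reaches Nordquist along 2 paths.
Via Ironvale: 65% × 21% = 13.65%.
Direct stake: 25% = 25%.
Total: 13.65% + 25% = 38.65%.

38.65%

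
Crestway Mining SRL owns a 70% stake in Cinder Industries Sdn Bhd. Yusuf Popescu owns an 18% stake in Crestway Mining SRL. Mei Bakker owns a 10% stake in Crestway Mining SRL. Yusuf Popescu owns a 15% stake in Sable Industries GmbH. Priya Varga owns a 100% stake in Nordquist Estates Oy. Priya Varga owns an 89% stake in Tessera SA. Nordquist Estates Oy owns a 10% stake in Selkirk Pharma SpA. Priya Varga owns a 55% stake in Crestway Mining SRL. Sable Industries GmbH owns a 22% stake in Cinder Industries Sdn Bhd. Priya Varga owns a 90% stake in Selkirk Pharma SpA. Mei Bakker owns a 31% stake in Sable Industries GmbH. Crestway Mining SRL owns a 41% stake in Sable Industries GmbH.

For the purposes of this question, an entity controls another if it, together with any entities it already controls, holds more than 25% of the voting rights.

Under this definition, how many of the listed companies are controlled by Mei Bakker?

Mei holds 31% of Sable, so Mei controls Sable.
No other company's threshold is met.
Mei controls 1 company.

1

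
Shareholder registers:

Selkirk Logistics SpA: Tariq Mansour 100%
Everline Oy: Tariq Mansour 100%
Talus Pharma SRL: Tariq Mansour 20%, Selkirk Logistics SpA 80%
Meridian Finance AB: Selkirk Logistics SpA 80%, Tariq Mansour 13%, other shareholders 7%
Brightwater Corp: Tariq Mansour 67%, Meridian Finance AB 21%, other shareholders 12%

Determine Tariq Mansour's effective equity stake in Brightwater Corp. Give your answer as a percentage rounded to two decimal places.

86.53%

Tariq reaches Brightwater along 3 paths.
Direct stake: 67% = 67%.
Via Selkirk → Meridian: 100% × 80% × 21% = 16.8%.
Via Meridian: 13% × 21% = 2.73%.
Total: 67% + 16.8% + 2.73% = 86.53%.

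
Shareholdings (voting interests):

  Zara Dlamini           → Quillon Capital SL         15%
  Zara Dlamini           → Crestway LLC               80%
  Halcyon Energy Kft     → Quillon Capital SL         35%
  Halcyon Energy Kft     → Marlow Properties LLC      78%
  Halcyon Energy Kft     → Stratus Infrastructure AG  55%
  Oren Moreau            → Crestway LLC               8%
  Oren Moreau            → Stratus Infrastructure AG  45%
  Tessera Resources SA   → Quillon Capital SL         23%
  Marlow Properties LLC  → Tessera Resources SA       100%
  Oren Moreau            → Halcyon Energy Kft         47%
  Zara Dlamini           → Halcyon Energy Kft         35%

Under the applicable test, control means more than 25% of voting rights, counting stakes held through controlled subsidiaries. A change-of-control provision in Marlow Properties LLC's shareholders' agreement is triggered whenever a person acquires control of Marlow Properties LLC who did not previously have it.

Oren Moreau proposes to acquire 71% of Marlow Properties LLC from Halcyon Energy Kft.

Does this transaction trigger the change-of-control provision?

No

The purchase adds only to Oren's holdings (Halcyon's stake shrinks), so Oren is the only person who could newly come to control Marlow.
Oren holds 47% of Halcyon, so Oren controls Halcyon.
Halcyon holds 78% of Marlow, so Oren controls Marlow.
So Oren already controls Marlow before the transaction.
After the purchase, Oren holds 71% of Marlow directly, and Halcyon's stake falls to 7%.
Oren controlled Marlow already, so this is not a new person acquiring control; every other person's position is unchanged or reduced.
No new person acquires control, so the clause is not triggered.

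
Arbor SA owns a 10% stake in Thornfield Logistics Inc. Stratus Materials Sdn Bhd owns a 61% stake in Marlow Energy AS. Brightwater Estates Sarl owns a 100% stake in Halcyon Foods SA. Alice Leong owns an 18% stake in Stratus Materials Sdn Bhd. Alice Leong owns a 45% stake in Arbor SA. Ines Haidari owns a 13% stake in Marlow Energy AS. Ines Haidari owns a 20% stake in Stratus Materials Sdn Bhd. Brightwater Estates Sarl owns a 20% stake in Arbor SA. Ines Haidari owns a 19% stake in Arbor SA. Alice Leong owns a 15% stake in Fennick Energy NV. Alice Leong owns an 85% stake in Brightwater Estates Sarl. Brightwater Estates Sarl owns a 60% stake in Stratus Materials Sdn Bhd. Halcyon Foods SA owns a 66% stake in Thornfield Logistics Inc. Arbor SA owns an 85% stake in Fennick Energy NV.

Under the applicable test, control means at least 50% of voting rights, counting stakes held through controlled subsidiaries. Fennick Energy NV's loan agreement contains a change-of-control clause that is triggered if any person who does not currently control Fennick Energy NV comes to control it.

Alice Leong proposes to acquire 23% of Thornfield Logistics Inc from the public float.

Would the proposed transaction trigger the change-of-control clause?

No

The purchase changes only Alice's holdings, so Alice is the only person who could newly come to control Fennick.
Alice holds 85% of Brightwater, so Alice controls Brightwater.
Brightwater and Alice together hold 20% + 45% = 65% of Arbor, so Alice controls Arbor.
Arbor and Alice together hold 85% + 15% = 100% of Fennick, so Alice controls Fennick.
So Alice already controls Fennick before the transaction.
After the purchase, Alice holds 23% of Thornfield directly.
Alice controlled Fennick already, so this is not a new person acquiring control; every other person's position is unchanged or reduced.
No new person acquires control, so the clause is not triggered.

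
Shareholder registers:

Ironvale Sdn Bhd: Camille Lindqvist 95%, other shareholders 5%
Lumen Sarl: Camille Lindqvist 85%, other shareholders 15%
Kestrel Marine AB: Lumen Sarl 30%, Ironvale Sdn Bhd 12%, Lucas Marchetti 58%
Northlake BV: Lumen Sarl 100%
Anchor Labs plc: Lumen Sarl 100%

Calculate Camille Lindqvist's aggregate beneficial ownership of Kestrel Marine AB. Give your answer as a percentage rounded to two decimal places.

Camille reaches Kestrel along 2 paths.
Via Lumen: 85% × 30% = 25.5%.
Via Ironvale: 95% × 12% = 11.4%.
Total: 25.5% + 11.4% = 36.9%.
Rounded: 36.90%.

36.90%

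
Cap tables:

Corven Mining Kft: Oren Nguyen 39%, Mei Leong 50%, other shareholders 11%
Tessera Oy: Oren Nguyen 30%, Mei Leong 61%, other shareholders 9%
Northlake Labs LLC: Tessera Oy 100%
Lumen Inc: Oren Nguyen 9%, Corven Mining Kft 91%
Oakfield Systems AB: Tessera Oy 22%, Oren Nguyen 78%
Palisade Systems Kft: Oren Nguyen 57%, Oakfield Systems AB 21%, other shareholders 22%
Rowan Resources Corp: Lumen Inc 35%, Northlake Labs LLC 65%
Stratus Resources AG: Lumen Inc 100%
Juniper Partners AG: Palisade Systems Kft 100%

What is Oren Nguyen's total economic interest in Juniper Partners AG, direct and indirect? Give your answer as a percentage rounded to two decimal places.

74.77%

Oren reaches Juniper along 3 paths.
Via Palisade: 57% × 100% = 57%.
Via Tessera → Oakfield → Palisade: 30% × 22% × 21% × 100% = 1.386%.
Via Oakfield → Palisade: 78% × 21% × 100% = 16.38%.
Total: 57% + 1.386% + 16.38% = 74.766%.
Rounded: 74.77%.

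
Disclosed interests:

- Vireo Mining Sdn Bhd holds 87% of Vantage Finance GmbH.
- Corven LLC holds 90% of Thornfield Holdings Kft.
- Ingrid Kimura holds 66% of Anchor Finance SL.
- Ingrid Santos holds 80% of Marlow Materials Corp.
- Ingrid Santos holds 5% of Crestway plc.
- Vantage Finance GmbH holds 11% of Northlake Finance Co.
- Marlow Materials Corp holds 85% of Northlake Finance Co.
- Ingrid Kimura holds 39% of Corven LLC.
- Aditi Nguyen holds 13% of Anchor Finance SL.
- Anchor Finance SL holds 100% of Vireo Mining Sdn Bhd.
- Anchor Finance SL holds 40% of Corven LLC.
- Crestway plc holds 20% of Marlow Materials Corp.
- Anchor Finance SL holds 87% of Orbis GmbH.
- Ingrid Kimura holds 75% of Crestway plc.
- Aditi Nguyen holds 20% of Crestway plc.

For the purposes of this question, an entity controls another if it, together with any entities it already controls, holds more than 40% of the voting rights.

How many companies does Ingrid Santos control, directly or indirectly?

2

Ingrid Santos holds 80% of Marlow, so Ingrid Santos controls Marlow.
Marlow holds 85% of Northlake, so Ingrid Santos controls Northlake.
No other company's threshold is met.
Ingrid Santos controls 2 companies.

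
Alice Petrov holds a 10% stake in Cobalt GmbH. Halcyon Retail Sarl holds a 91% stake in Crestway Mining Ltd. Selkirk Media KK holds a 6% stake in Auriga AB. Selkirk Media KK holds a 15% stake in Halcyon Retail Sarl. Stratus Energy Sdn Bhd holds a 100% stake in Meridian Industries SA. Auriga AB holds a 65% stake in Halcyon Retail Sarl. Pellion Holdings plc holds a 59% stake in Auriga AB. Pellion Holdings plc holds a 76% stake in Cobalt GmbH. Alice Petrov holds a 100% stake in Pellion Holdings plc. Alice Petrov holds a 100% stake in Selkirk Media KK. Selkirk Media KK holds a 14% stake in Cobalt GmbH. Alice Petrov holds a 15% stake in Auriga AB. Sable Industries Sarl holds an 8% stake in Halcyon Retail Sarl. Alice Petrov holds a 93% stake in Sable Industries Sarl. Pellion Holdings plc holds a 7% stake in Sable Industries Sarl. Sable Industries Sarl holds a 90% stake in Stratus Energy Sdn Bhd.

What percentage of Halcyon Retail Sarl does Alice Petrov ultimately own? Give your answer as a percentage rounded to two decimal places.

Alice reaches Halcyon along 6 paths.
Via Pellion → Sable: 100% × 7% × 8% = 0.56%.
Via Sable: 93% × 8% = 7.44%.
Via Auriga: 15% × 65% = 9.75%.
Via Selkirk → Auriga: 100% × 6% × 65% = 3.9%.
Via Pellion → Auriga: 100% × 59% × 65% = 38.35%.
Via Selkirk: 100% × 15% = 15%.
Total: 0.56% + 7.44% + 9.75% + 3.9% + 38.35% + 15% = 75%.
Rounded: 75.00%.

75.00%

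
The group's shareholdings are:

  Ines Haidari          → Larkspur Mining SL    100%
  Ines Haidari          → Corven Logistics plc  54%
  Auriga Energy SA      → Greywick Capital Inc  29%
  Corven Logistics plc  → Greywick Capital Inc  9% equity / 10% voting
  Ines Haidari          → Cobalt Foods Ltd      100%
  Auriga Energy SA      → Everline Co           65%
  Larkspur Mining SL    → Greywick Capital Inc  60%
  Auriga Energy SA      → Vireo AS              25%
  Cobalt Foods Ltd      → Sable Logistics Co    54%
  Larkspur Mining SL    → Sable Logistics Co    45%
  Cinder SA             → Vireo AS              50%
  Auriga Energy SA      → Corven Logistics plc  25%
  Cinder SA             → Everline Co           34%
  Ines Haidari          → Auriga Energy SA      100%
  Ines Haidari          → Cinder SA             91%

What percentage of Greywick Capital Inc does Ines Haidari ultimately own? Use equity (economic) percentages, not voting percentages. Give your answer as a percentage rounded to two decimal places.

Ines reaches Greywick along 4 paths.
Via Auriga: 100% × 29% = 29%.
Via Larkspur: 100% × 60% = 60%.
Via Auriga → Corven: 100% × 25% × 9% = 2.25%.
Via Corven: 54% × 9% = 4.86%.
Total: 29% + 60% + 2.25% + 4.86% = 96.11%.

96.11%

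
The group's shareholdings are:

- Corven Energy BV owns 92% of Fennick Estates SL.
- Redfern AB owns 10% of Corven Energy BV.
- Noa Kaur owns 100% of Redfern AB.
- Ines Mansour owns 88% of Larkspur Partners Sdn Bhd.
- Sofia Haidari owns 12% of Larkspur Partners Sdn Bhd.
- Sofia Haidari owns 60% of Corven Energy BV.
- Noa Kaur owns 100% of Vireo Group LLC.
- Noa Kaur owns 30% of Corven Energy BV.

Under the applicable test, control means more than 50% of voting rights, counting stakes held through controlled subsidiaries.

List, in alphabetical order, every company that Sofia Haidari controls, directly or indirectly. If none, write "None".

Sofia holds 60% of Corven, so Sofia controls Corven.
Corven holds 92% of Fennick, so Sofia controls Fennick.
No other company's threshold is met.

Corven Energy BV, Fennick Estates SL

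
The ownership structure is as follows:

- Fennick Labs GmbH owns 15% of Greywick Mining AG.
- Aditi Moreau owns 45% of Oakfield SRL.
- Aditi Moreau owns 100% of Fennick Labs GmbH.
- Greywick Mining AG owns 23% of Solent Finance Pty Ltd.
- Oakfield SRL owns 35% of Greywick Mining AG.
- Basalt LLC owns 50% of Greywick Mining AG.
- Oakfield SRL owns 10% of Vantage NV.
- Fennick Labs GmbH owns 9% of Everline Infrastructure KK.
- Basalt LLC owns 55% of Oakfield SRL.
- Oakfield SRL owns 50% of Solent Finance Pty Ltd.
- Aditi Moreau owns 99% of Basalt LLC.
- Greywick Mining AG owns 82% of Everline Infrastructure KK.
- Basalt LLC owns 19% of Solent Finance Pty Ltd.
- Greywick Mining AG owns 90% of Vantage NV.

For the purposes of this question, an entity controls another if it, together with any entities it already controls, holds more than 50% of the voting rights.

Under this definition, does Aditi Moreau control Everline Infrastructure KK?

Yes

Aditi holds 100% of Fennick, so Aditi controls Fennick.
Aditi holds 99% of Basalt, so Aditi controls Basalt.
Aditi and Basalt together hold 45% + 55% = 100% of Oakfield, so Aditi controls Oakfield.
Basalt and Fennick and Oakfield together hold 50% + 15% + 35% = 100% of Greywick, so Aditi controls Greywick.
Greywick and Fennick together hold 82% + 9% = 91% of Everline, so Aditi controls Everline.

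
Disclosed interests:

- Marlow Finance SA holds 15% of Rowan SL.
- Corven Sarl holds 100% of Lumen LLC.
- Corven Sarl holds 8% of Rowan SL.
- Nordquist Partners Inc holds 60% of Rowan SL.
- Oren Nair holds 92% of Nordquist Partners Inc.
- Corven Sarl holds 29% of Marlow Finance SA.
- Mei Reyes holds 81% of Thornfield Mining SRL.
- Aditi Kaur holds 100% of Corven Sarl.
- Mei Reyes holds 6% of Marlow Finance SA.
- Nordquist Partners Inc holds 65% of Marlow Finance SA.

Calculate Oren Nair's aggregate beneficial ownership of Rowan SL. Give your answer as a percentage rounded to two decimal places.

64.17%

Oren reaches Rowan along 2 paths.
Via Nordquist: 92% × 60% = 55.2%.
Via Nordquist → Marlow: 92% × 65% × 15% = 8.97%.
Total: 55.2% + 8.97% = 64.17%.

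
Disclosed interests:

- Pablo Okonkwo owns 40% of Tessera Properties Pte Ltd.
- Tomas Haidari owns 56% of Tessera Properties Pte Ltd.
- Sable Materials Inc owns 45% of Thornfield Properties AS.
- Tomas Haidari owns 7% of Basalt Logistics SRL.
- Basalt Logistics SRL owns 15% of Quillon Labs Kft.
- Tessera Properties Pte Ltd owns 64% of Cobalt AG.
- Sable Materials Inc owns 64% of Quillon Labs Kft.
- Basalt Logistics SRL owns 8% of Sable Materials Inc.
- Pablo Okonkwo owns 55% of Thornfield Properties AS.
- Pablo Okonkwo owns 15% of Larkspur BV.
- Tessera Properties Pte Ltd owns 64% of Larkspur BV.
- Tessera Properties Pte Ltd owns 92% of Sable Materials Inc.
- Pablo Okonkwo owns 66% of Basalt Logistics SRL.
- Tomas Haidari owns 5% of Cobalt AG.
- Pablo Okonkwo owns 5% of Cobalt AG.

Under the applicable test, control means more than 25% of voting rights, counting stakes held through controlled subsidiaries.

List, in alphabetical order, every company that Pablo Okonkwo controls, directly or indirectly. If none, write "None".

Pablo holds 40% of Tessera, so Pablo controls Tessera.
Tessera and Pablo together hold 64% + 5% = 69% of Cobalt, so Pablo controls Cobalt.
Pablo holds 66% of Basalt, so Pablo controls Basalt.
Basalt and Tessera together hold 8% + 92% = 100% of Sable, so Pablo controls Sable.
Tessera and Pablo together hold 64% + 15% = 79% of Larkspur, so Pablo controls Larkspur.
Sable and Pablo together hold 45% + 55% = 100% of Thornfield, so Pablo controls Thornfield.
Basalt and Sable together hold 15% + 64% = 79% of Quillon, so Pablo controls Quillon.

Basalt Logistics SRL, Cobalt AG, Larkspur BV, Quillon Labs Kft, Sable Materials Inc, Tessera Properties Pte Ltd, Thornfield Properties AS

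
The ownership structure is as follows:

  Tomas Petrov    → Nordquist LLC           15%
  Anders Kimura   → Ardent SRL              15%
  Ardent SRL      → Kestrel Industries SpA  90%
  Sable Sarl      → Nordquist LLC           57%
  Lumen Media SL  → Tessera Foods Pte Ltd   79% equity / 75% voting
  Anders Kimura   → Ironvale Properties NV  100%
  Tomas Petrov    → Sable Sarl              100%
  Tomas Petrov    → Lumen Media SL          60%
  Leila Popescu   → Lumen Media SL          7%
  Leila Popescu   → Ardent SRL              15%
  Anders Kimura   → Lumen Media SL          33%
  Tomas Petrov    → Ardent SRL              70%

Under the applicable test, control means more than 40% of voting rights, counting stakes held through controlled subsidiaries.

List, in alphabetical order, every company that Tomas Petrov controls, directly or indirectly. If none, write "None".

Ardent SRL, Kestrel Industries SpA, Lumen Media SL, Nordquist LLC, Sable Sarl, Tessera Foods Pte Ltd

Tomas holds 70% of Ardent, so Tomas controls Ardent.
Tomas holds 60% of Lumen, so Tomas controls Lumen.
Tomas holds 100% of Sable, so Tomas controls Sable.
Lumen holds 75% of Tessera, so Tomas controls Tessera.
Ardent holds 90% of Kestrel, so Tomas controls Kestrel.
Sable and Tomas together hold 57% + 15% = 72% of Nordquist, so Tomas controls Nordquist.
No other company's threshold is met.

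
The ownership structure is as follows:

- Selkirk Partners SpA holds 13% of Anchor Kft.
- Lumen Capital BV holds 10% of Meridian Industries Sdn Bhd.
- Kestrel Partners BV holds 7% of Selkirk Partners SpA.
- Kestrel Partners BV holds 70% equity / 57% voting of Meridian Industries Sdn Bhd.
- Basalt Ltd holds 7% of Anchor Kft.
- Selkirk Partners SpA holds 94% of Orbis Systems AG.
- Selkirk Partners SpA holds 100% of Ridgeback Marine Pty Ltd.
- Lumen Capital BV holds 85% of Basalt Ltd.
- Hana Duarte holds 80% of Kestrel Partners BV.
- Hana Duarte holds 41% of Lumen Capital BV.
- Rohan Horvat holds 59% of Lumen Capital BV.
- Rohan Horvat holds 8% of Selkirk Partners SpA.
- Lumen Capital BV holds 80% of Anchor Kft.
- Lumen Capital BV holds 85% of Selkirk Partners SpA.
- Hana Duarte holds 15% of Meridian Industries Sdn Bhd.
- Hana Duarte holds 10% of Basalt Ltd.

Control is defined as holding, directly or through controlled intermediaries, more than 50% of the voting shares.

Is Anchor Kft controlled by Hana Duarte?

Hana holds 80% of Kestrel, so Hana controls Kestrel.
Hana and Kestrel together hold 15% + 57% = 72% of Meridian, so Hana controls Meridian.
Neither Hana nor any entity Hana controls holds any voting interest in Anchor.
So Hana does not control Anchor.

No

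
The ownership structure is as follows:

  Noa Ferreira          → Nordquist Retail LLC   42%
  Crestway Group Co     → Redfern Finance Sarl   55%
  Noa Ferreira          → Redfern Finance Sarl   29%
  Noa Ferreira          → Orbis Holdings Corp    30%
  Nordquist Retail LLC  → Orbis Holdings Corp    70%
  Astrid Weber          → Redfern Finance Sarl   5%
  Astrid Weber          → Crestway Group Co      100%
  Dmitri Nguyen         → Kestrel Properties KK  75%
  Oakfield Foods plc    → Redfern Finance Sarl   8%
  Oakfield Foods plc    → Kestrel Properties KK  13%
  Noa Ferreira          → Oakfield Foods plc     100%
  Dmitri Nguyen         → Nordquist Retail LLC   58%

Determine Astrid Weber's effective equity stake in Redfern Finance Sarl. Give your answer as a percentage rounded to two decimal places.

Astrid reaches Redfern along 2 paths.
Via Crestway: 100% × 55% = 55%.
Direct stake: 5% = 5%.
Total: 55% + 5% = 60%.
Rounded: 60.00%.

60.00%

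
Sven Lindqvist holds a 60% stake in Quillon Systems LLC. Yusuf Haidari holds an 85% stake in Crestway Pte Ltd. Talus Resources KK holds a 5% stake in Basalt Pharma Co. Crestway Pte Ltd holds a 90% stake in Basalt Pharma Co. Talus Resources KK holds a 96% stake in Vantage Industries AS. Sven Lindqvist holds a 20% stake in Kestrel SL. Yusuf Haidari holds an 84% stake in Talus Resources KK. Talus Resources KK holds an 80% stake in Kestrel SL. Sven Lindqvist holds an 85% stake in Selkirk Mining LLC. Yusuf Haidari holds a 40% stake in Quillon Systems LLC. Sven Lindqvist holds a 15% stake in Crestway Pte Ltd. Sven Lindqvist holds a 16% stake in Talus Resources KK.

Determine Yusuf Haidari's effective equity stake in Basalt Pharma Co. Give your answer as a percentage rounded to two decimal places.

Yusuf reaches Basalt along 2 paths.
Via Crestway: 85% × 90% = 76.5%.
Via Talus: 84% × 5% = 4.2%.
Total: 76.5% + 4.2% = 80.7%.
Rounded: 80.70%.

80.70%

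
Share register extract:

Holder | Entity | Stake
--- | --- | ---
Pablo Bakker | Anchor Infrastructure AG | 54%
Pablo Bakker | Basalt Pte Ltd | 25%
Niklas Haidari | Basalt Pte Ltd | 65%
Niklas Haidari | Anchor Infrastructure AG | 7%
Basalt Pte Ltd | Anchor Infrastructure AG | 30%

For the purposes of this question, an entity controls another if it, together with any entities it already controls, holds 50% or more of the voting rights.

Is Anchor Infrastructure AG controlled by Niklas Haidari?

Niklas holds 65% of Basalt, so Niklas controls Basalt.
In Anchor, Niklas's side holds only 30% + 7% = 37%, not ≥ 50%.
So Niklas does not control Anchor.

No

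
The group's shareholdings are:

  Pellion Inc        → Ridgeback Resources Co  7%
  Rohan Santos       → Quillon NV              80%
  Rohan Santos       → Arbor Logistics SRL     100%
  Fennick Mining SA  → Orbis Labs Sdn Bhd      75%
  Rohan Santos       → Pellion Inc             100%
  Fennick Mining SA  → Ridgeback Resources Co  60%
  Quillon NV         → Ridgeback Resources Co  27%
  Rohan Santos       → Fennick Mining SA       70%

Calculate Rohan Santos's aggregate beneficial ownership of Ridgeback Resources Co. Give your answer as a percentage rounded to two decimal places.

70.60%

Rohan reaches Ridgeback along 3 paths.
Via Pellion: 100% × 7% = 7%.
Via Quillon: 80% × 27% = 21.6%.
Via Fennick: 70% × 60% = 42%.
Total: 7% + 21.6% + 42% = 70.6%.
Rounded: 70.60%.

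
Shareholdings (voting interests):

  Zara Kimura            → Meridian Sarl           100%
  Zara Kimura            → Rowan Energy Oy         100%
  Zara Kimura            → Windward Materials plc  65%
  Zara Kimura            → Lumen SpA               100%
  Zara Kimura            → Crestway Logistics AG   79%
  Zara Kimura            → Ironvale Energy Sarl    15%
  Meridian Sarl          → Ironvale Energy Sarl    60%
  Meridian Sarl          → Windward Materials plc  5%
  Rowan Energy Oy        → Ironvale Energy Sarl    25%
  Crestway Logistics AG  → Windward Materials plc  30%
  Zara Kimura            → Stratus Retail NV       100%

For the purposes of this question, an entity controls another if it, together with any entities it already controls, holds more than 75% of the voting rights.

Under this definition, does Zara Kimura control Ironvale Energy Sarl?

Zara holds 100% of Meridian, so Zara controls Meridian.
Zara holds 100% of Rowan, so Zara controls Rowan.
Rowan and Zara and Meridian together hold 25% + 15% + 60% = 100% of Ironvale, so Zara controls Ironvale.

Yes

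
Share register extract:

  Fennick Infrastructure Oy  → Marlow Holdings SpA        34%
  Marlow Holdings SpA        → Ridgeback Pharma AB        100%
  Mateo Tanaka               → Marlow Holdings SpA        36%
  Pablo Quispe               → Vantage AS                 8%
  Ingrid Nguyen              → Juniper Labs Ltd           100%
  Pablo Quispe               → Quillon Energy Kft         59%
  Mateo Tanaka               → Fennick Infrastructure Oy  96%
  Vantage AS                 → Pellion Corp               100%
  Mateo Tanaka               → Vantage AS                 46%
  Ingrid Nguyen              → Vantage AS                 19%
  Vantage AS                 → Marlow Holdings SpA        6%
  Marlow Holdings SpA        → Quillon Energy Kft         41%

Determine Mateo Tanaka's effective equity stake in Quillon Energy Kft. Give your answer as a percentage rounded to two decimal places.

Mateo reaches Quillon along 3 paths.
Via Marlow: 36% × 41% = 14.76%.
Via Fennick → Marlow: 96% × 34% × 41% = 13.3824%.
Via Vantage → Marlow: 46% × 6% × 41% = 1.1316%.
Total: 14.76% + 13.3824% + 1.1316% = 29.274%.
Rounded: 29.27%.

29.27%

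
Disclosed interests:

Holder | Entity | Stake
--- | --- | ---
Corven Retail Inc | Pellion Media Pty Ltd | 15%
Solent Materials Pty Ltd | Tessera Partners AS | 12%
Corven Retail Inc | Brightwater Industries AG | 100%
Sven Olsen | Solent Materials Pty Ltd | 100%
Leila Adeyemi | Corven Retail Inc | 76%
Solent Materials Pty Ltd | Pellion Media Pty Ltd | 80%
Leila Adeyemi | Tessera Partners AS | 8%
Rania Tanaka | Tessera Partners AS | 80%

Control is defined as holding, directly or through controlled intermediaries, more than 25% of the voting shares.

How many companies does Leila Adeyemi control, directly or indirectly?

2

Leila holds 76% of Corven, so Leila controls Corven.
Corven holds 100% of Brightwater, so Leila controls Brightwater.
No other company's threshold is met.
Leila controls 2 companies.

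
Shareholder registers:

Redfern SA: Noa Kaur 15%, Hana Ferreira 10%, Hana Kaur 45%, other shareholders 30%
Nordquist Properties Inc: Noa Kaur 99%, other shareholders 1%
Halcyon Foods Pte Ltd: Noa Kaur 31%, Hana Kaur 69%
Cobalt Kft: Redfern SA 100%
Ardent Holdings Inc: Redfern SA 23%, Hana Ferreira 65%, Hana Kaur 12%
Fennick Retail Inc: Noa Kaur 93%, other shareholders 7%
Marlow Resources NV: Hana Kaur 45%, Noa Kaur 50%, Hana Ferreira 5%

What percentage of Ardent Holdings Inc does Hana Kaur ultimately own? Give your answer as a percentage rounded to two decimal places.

22.35%

Hana Kaur reaches Ardent along 2 paths.
Via Redfern: 45% × 23% = 10.35%.
Direct stake: 12% = 12%.
Total: 10.35% + 12% = 22.35%.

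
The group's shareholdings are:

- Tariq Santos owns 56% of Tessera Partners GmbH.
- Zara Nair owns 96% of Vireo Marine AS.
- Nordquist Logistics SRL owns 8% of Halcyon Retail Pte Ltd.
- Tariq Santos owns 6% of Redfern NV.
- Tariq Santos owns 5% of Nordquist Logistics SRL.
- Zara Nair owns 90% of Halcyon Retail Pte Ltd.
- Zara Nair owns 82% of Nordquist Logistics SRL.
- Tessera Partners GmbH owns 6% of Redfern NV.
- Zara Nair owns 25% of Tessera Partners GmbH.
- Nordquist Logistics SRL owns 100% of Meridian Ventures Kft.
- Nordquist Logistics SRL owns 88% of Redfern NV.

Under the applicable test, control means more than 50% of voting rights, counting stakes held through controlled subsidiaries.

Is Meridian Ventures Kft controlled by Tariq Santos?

Tariq holds 56% of Tessera, so Tariq controls Tessera.
Neither Tariq nor any entity Tariq controls holds any voting interest in Meridian.
So Tariq does not control Meridian.

No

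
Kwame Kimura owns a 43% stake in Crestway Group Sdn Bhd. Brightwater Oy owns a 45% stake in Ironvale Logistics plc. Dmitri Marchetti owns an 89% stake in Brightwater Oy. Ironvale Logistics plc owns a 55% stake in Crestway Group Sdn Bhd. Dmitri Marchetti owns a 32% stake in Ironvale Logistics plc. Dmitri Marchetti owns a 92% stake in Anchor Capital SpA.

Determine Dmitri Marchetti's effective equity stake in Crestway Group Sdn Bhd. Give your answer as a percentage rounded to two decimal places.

39.63%

Dmitri reaches Crestway along 2 paths.
Via Brightwater → Ironvale: 89% × 45% × 55% = 22.0275%.
Via Ironvale: 32% × 55% = 17.6%.
Total: 22.0275% + 17.6% = 39.6275%.
Rounded: 39.63%.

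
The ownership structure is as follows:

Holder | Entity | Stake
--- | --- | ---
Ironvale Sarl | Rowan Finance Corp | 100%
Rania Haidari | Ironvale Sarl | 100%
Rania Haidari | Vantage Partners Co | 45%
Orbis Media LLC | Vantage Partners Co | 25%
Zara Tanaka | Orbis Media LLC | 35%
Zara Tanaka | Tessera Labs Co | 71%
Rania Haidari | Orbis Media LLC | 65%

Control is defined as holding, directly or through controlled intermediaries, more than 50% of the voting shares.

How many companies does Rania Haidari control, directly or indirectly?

4

Rania holds 100% of Ironvale, so Rania controls Ironvale.
Rania holds 65% of Orbis, so Rania controls Orbis.
Orbis and Rania together hold 25% + 45% = 70% of Vantage, so Rania controls Vantage.
Ironvale holds 100% of Rowan, so Rania controls Rowan.
No other company's threshold is met.
Rania controls 4 companies.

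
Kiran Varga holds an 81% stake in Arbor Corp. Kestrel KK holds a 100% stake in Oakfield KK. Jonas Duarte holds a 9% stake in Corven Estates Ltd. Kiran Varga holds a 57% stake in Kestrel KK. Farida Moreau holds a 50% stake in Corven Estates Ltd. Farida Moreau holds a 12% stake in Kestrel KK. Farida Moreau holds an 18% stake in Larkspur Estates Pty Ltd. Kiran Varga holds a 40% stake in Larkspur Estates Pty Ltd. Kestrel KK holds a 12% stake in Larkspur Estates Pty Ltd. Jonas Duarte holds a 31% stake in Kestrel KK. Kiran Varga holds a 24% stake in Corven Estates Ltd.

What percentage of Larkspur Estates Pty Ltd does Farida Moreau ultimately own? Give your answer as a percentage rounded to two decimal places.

19.44%

Farida reaches Larkspur along 2 paths.
Via Kestrel: 12% × 12% = 1.44%.
Direct stake: 18% = 18%.
Total: 1.44% + 18% = 19.44%.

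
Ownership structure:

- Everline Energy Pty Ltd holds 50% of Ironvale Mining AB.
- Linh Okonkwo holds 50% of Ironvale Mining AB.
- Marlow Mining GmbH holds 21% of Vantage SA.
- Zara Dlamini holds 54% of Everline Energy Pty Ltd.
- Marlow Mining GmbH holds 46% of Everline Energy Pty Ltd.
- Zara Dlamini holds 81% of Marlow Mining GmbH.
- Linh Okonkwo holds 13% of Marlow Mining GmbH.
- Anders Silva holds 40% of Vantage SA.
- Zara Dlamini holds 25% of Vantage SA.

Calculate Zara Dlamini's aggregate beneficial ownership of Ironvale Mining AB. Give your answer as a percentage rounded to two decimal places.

Zara reaches Ironvale along 2 paths.
Via Everline: 54% × 50% = 27%.
Via Marlow → Everline: 81% × 46% × 50% = 18.63%.
Total: 27% + 18.63% = 45.63%.

45.63%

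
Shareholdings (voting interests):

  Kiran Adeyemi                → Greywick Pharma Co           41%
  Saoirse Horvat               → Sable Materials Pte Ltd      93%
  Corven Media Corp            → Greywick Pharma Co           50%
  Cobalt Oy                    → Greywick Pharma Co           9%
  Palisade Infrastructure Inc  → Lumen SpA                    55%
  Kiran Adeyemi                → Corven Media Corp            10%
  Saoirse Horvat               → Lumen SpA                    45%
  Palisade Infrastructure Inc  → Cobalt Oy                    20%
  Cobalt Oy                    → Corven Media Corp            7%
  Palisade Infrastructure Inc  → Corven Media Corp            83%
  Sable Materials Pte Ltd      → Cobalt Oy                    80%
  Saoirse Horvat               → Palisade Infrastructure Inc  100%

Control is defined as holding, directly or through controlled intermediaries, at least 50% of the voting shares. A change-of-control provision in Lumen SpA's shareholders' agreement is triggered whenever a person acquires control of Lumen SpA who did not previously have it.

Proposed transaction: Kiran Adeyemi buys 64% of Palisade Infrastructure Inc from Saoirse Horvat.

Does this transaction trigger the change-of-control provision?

The purchase adds only to Kiran's holdings (Saoirse's stake shrinks), so Kiran is the only person who could newly come to control Lumen.
Kiran's largest direct stake is 41% in Greywick, which does not meet the threshold, so Kiran controls no company.
Neither Kiran nor any entity Kiran controls holds any voting interest in Lumen.
So before the transaction, Kiran does not control Lumen.
After the purchase, Kiran holds 64% of Palisade directly, and Saoirse's stake falls to 36%.
Kiran holds 64% of Palisade, so Kiran controls Palisade.
Palisade holds 55% of Lumen, so Kiran controls Lumen.
Kiran did not control Lumen before and does after, so the clause is triggered.

Yes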